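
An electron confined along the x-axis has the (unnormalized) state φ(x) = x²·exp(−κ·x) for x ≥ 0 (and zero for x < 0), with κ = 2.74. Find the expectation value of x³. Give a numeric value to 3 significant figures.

⟨x³⟩ = ∫ x³·|φ|² dx / ∫|φ|² dx (integrals over the domain).
Every integrand reduces to terms xʲ·e^(−2κx) on [0, ∞); use ∫₀^∞ xʲ·e^(−2κx) dx = j!/(2κ)^(j+1).
State is unnormalized: ∫|φ|² dx = 0.0048563, and ∫φ*·x³·φ dx = 0.0061971, so ⟨x³⟩ = 0.0061971 / 0.0048563.
⟨x³⟩ = 1.2761.

1.28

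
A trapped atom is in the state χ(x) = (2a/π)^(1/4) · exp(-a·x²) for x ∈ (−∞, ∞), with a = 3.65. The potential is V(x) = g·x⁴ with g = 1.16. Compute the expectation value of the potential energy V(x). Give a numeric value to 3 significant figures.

⟨V⟩ = ∫ V(x)·|χ|² dx.
Gaussian moments: ∫x^(2j)·e^(−2ax²) dx = (2j−1)!!/(4a)^j · √(π/(2a)), odd powers integrate to 0; here √(π/(2a)) = 0.65601.
⟨V⟩ = 0.016326.

0.0163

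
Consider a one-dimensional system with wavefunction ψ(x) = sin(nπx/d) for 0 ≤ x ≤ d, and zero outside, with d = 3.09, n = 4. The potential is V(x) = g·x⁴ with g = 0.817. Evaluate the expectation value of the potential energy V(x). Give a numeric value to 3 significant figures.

⟨V⟩ = ∫ V(x)·|ψ|² dx / ∫|ψ|² dx.
With sin²θ = (1 − cos2θ)/2 on 0 ≤ x ≤ d: ∫sin²(nπx/d) dx = d/2, ∫x·sin²(nπx/d) dx = d²/4, ∫x²·sin²(nπx/d) dx = d³·(1/6 − 1/(4n²π²)); higher powers xᵏ the same way, integrating xᵏ·cos(2nπx/d) by parts.
State is unnormalized: ∫|ψ|² dx = 1.5450, and ∫ψ*·V(x)·ψ dx = 22.293, so ⟨V⟩ = 22.293 / 1.5450.
⟨V⟩ = 14.429.

14.4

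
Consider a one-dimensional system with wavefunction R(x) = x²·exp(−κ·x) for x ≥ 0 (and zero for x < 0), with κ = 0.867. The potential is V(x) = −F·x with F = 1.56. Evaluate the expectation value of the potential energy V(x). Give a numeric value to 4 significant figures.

-4.498

⟨V⟩ = ∫ V(x)·|R|² dx / ∫|R|² dx.
Every integrand reduces to terms xʲ·e^(−2κx) on [0, ∞); use ∫₀^∞ xʲ·e^(−2κx) dx = j!/(2κ)^(j+1).
State is unnormalized: ∫|R|² dx = 1.5310, and ∫R*·V(x)·R dx = -6.8867, so ⟨V⟩ = -6.8867 / 1.5310.
⟨V⟩ = -4.4983.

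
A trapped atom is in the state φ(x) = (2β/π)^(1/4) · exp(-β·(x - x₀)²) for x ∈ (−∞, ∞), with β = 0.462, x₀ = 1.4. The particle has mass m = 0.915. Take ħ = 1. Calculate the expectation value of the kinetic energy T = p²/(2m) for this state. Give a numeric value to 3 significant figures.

T = −(ħ²/2m) d²/dx², so ⟨T⟩ = −(ħ²/2m) ∫ φ*·φ'' dx; with m = 0.915.
Gaussian moments (u = x − x₀): ∫u^(2j)·e^(−2βu²) du = (2j−1)!!/(4β)^j · √(π/(2β)), odd powers integrate to 0; here √(π/(2β)) = 1.8439. Derivatives: d/dx e^(−βu²) = −2βu·e^(−βu²), d²/dx² e^(−βu²) = (4β²u² − 2β)·e^(−βu²).
⟨T⟩ = 0.25246.

0.252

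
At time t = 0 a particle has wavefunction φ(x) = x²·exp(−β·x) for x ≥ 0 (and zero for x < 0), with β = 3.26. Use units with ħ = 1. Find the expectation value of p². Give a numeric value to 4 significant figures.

3.543

p² φ = −ħ² d²φ/dx²; ⟨p²⟩ = −ħ² ∫ φ*·φ'' dx / ∫|φ|² dx.
Differentiate x²·exp(−β·x) with the product rule; every integrand then reduces to terms xʲ·e^(−2βx) on [0, ∞), with ∫₀^∞ xʲ·e^(−2βx) dx = j!/(2β)^(j+1).
State is unnormalized: ∫|φ|² dx = 0.0020369, and ∫φ*·(−ħ² φ'') dx = 0.0072158, so ⟨p²⟩ = 0.0072158 / 0.0020369.
⟨p²⟩ = 3.5425.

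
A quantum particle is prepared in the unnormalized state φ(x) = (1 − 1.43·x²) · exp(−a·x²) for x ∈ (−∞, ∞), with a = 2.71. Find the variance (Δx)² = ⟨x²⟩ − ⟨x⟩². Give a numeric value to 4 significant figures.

Compute ⟨x⟩ and ⟨x²⟩ separately, then (Δx)² = ⟨x²⟩ − ⟨x⟩².
Expand each integrand as polynomial × e^(−2ax²) and use ∫x^(2j)·e^(−2ax²) dx = (2j−1)!!/(4a)^j · √(π/(2a)), odd powers → 0; here √(π/(2a)) = 0.76133.
Normalization: ∫|φ|² dx = 0.60021.
⟨x⟩ = 0.0000 and ⟨x²⟩ = 0.054941.
(Δx)² = 0.054941 − (0.0000)² = 0.054941.

0.05494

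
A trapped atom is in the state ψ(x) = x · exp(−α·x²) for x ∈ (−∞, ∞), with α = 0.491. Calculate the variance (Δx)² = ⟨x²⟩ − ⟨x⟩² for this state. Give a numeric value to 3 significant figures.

1.53

Compute ⟨x⟩ and ⟨x²⟩ separately, then (Δx)² = ⟨x²⟩ − ⟨x⟩².
Expand each integrand as polynomial × e^(−2αx²) and use ∫x^(2j)·e^(−2αx²) dx = (2j−1)!!/(4α)^j · √(π/(2α)), odd powers → 0; here √(π/(2α)) = 1.7886.
Normalization: ∫|ψ|² dx = 0.91070.
⟨x⟩ = 0.0000 and ⟨x²⟩ = 1.5275.
(Δx)² = 1.5275 − (0.0000)² = 1.5275.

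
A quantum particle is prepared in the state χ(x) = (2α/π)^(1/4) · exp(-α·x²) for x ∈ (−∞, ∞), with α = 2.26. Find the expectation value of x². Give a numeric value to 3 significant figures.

⟨x²⟩ = ∫ x²·|χ|² dx (integrals over the domain).
Gaussian moments: ∫x^(2j)·e^(−2αx²) dx = (2j−1)!!/(4α)^j · √(π/(2α)), odd powers integrate to 0; here √(π/(2α)) = 0.83369.
⟨x²⟩ = 0.11062.

0.111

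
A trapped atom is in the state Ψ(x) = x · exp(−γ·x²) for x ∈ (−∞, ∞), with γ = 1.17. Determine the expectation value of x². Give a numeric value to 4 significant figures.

0.6410

⟨x²⟩ = ∫ x²·|Ψ|² dx / ∫|Ψ|² dx (integrals over the domain).
Expand each integrand as polynomial × e^(−2γx²) and use ∫x^(2j)·e^(−2γx²) dx = (2j−1)!!/(4γ)^j · √(π/(2γ)), odd powers → 0; here √(π/(2γ)) = 1.1587.
State is unnormalized: ∫|Ψ|² dx = 0.24758, and ∫Ψ*·x²·Ψ dx = 0.15871, so ⟨x²⟩ = 0.15871 / 0.24758.
⟨x²⟩ = 0.64103.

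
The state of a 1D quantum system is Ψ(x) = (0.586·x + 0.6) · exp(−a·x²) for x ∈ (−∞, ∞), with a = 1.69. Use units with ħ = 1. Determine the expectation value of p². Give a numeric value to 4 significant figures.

p² Ψ = −ħ² d²Ψ/dx²; ⟨p²⟩ = −ħ² ∫ Ψ*·Ψ'' dx / ∫|Ψ|² dx.
Expand each integrand as polynomial × e^(−2ax²) and use ∫x^(2j)·e^(−2ax²) dx = (2j−1)!!/(4a)^j · √(π/(2a)), odd powers → 0; here √(π/(2a)) = 0.96409. Differentiate with the product rule, d/dx e^(−ax²) = −2ax·e^(−ax²).
State is unnormalized: ∫|Ψ|² dx = 0.39605, and ∫Ψ*·(−ħ² Ψ'') dx = 0.83485, so ⟨p²⟩ = 0.83485 / 0.39605.
⟨p²⟩ = 2.1080.

2.108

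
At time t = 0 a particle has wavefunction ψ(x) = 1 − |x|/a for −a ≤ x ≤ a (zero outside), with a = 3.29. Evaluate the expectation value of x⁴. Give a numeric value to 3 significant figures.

3.35

⟨x⁴⟩ = ∫ x⁴·|ψ|² dx / ∫|ψ|² dx (integrals over the domain).
ψ is even, so ∫ over [−a, a] = 2∫₀ᵃ with ψ = 1 − x/a there: ∫₀ᵃ (1 − x/a)² dx = a/3, ∫₀ᵃ x²(1 − x/a)² dx = a³/30, ∫₀ᵃ x⁴(1 − x/a)² dx = a⁵/105.
State is unnormalized: ∫|ψ|² dx = 2.1933, and ∫ψ*·x⁴·ψ dx = 7.3421, so ⟨x⁴⟩ = 7.3421 / 2.1933.
⟨x⁴⟩ = 3.3475.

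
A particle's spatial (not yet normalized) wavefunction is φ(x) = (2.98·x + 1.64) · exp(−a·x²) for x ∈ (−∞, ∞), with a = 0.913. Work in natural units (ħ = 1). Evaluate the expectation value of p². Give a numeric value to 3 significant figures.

p² φ = −ħ² d²φ/dx²; ⟨p²⟩ = −ħ² ∫ φ*·φ'' dx / ∫|φ|² dx.
Expand each integrand as polynomial × e^(−2ax²) and use ∫x^(2j)·e^(−2ax²) dx = (2j−1)!!/(4a)^j · √(π/(2a)), odd powers → 0; here √(π/(2a)) = 1.3117. Differentiate with the product rule, d/dx e^(−ax²) = −2ax·e^(−ax²).
State is unnormalized: ∫|φ|² dx = 6.7174, and ∫φ*·(−ħ² φ'') dx = 11.957, so ⟨p²⟩ = 11.957 / 6.7174.
⟨p²⟩ = 1.7800.

1.78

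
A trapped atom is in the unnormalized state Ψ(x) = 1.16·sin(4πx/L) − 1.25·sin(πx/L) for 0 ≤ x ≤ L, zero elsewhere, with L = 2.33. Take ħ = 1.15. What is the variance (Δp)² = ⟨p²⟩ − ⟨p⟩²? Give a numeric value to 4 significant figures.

19.09

Compute ⟨p⟩ and ⟨p²⟩ separately; (Δp)² = ⟨p²⟩ − ⟨p⟩².
d²/dx² sin(jπx/L) = −(jπ/L)²·sin(jπx/L); on 0 ≤ x ≤ L, ∫sin²(jπx/L) dx = L/2 and ∫sin(jπx/L)·sin(lπx/L) dx = 0 for j ≠ l, so only diagonal terms survive in ∫|Ψ|² and ∫Ψ·Ψ″; ∫Ψ·Ψ′ dx = [Ψ²/2] between the walls = 0.
Normalization: ∫|Ψ|² dx = 3.3879.
⟨p⟩ = 0.0000 and ⟨p²⟩ = 19.091.
(Δp)² = 19.091 − (0.0000)² = 19.091.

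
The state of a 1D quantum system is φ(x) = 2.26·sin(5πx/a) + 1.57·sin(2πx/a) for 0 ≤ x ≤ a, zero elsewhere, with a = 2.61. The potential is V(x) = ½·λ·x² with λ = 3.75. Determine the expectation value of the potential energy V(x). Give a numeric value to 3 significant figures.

⟨V⟩ = ∫ V(x)·|φ|² dx / ∫|φ|² dx.
On 0 ≤ x ≤ a (j ≠ l): ∫sin²(jπx/a) dx = a/2, ∫sin(jπx/a)·sin(lπx/a) dx = 0; diagonal moments ∫x·sin²(jπx/a) dx = a²/4, ∫x²·sin²(jπx/a) dx = a³·(1/6 − 1/(4j²π²)); cross terms ∫x·sin(jπx/a)·sin(lπx/a) dx = 0 for j + l even and −4jla²/(π²(j² − l²)²) for j + l odd, ∫x²·sin(jπx/a)·sin(lπx/a) dx = (−1)^(j+l)·4jla³/(π²(j² − l²)²); higher powers the same way via product-to-sum and parts.
State is unnormalized: ∫|φ|² dx = 9.8821, and ∫φ*·V(x)·φ dx = 39.207, so ⟨V⟩ = 39.207 / 9.8821.
⟨V⟩ = 3.9674.

3.97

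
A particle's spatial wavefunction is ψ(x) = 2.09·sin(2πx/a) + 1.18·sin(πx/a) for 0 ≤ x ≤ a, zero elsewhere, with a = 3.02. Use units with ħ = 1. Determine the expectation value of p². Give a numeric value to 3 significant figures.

3.54

p² ψ = −ħ² d²ψ/dx²; ⟨p²⟩ = −ħ² ∫ ψ*·ψ'' dx / ∫|ψ|² dx.
d²/dx² sin(jπx/a) = −(jπ/a)²·sin(jπx/a); on 0 ≤ x ≤ a, ∫sin²(jπx/a) dx = a/2 and ∫sin(jπx/a)·sin(lπx/a) dx = 0 for j ≠ l, so only diagonal terms survive in ∫|ψ|² and ∫ψ·ψ″; ∫ψ·ψ′ dx = [ψ²/2] between the walls = 0.
State is unnormalized: ∫|ψ|² dx = 8.6984, and ∫ψ*·(−ħ² ψ'') dx = 30.826, so ⟨p²⟩ = 30.826 / 8.6984.
⟨p²⟩ = 3.5439.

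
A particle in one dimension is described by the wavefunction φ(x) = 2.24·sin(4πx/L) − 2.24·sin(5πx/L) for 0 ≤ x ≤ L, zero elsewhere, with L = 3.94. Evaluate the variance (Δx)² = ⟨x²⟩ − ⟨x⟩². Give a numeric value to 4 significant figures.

0.6315

Compute ⟨x⟩ and ⟨x²⟩ separately, then (Δx)² = ⟨x²⟩ − ⟨x⟩².
On 0 ≤ x ≤ L (j ≠ l): ∫sin²(jπx/L) dx = L/2, ∫sin(jπx/L)·sin(lπx/L) dx = 0; diagonal moments ∫x·sin²(jπx/L) dx = L²/4, ∫x²·sin²(jπx/L) dx = L³·(1/6 − 1/(4j²π²)); cross terms ∫x·sin(jπx/L)·sin(lπx/L) dx = 0 for j + l even and −4jlL²/(π²(j² − l²)²) for j + l odd, ∫x²·sin(jπx/L)·sin(lπx/L) dx = (−1)^(j+l)·4jlL³/(π²(j² − l²)²); higher powers the same way via product-to-sum and parts.
Normalization: ∫|φ|² dx = 19.769.
⟨x⟩ = 2.7586 and ⟨x²⟩ = 8.2411.
(Δx)² = 8.2411 − (2.7586)² = 0.63151.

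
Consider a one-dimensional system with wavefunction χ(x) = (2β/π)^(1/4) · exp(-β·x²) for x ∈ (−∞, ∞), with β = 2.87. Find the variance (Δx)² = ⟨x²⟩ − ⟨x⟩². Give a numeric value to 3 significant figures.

Compute ⟨x⟩ and ⟨x²⟩ separately, then (Δx)² = ⟨x²⟩ − ⟨x⟩².
Gaussian moments: ∫x^(2j)·e^(−2βx²) dx = (2j−1)!!/(4β)^j · √(π/(2β)), odd powers integrate to 0; here √(π/(2β)) = 0.73981.
⟨x⟩ = 0.0000 and ⟨x²⟩ = 0.087108.
(Δx)² = 0.087108 − (0.0000)² = 0.087108.

0.0871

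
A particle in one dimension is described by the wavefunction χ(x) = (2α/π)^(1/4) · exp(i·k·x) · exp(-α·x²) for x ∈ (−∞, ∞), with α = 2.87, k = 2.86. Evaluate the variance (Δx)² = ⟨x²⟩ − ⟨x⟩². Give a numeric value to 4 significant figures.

Compute ⟨x⟩ and ⟨x²⟩ separately, then (Δx)² = ⟨x²⟩ − ⟨x⟩².
Gaussian moments: ∫x^(2j)·e^(−2αx²) dx = (2j−1)!!/(4α)^j · √(π/(2α)), odd powers integrate to 0; here √(π/(2α)) = 0.73981.
⟨x⟩ = 0.0000 and ⟨x²⟩ = 0.087108.
(Δx)² = 0.087108 − (0.0000)² = 0.087108.

0.08711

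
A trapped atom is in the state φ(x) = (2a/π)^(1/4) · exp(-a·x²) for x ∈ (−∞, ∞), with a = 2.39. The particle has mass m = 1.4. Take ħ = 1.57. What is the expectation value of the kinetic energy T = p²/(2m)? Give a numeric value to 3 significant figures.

2.10

T = −(ħ²/2m) d²/dx², so ⟨T⟩ = −(ħ²/2m) ∫ φ*·φ'' dx; with m = 1.4.
Gaussian moments: ∫x^(2j)·e^(−2ax²) dx = (2j−1)!!/(4a)^j · √(π/(2a)), odd powers integrate to 0; here √(π/(2a)) = 0.81070. Derivatives: d/dx e^(−ax²) = −2ax·e^(−ax²), d²/dx² e^(−ax²) = (4a²x² − 2a)·e^(−ax²).
⟨T⟩ = 2.1040.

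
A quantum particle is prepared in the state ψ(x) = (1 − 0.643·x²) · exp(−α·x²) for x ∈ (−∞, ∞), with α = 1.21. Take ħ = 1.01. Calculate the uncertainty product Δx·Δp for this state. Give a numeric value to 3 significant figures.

0.517

Δx = √(⟨x²⟩−⟨x⟩²), Δp = √(⟨p²⟩−⟨p⟩²).
Expand each integrand as polynomial × e^(−2αx²) and use ∫x^(2j)·e^(−2αx²) dx = (2j−1)!!/(4α)^j · √(π/(2α)), odd powers → 0; here √(π/(2α)) = 1.1394. Differentiate with the product rule, d/dx e^(−αx²) = −2αx·e^(−αx²).
Normalization: ∫|ψ|² dx = 0.89697.
⟨x⟩ = 0.0000, ⟨x²⟩ = 0.12273 ⇒ Δx = 0.35033.
⟨p⟩ = 0.0000, ⟨p²⟩ = 2.1782 ⇒ Δp = 1.4759.
Δx·Δp = 0.51704.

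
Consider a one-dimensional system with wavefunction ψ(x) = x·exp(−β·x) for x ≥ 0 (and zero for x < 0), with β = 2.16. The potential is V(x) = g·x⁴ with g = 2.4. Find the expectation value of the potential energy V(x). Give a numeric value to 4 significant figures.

⟨V⟩ = ∫ V(x)·|ψ|² dx / ∫|ψ|² dx.
Every integrand reduces to terms xʲ·e^(−2βx) on [0, ∞); use ∫₀^∞ xʲ·e^(−2βx) dx = j!/(2β)^(j+1).
State is unnormalized: ∫|ψ|² dx = 0.024807, and ∫ψ*·V(x)·ψ dx = 0.061540, so ⟨V⟩ = 0.061540 / 0.024807.
⟨V⟩ = 2.4807.

2.481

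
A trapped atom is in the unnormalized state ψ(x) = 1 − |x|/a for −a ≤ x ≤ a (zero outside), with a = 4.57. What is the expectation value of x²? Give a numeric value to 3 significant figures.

⟨x²⟩ = ∫ x²·|ψ|² dx / ∫|ψ|² dx (integrals over the domain).
ψ is even, so ∫ over [−a, a] = 2∫₀ᵃ with ψ = 1 − x/a there: ∫₀ᵃ (1 − x/a)² dx = a/3, ∫₀ᵃ x²(1 − x/a)² dx = a³/30, ∫₀ᵃ x⁴(1 − x/a)² dx = a⁵/105.
State is unnormalized: ∫|ψ|² dx = 3.0467, and ∫ψ*·x²·ψ dx = 6.3629, so ⟨x²⟩ = 6.3629 / 3.0467.
⟨x²⟩ = 2.0885.

2.09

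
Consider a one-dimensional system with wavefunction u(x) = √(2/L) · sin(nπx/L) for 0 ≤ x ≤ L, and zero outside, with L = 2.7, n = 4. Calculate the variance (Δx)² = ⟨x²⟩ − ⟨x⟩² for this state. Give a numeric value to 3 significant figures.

Compute ⟨x⟩ and ⟨x²⟩ separately, then (Δx)² = ⟨x²⟩ − ⟨x⟩².
With sin²θ = (1 − cos2θ)/2 on 0 ≤ x ≤ L: ∫sin²(nπx/L) dx = L/2, ∫x·sin²(nπx/L) dx = L²/4, ∫x²·sin²(nπx/L) dx = L³·(1/6 − 1/(4n²π²)); higher powers xᵏ the same way, integrating xᵏ·cos(2nπx/L) by parts.
⟨x⟩ = 1.3500 and ⟨x²⟩ = 2.4069.
(Δx)² = 2.4069 − (1.3500)² = 0.58442.

0.584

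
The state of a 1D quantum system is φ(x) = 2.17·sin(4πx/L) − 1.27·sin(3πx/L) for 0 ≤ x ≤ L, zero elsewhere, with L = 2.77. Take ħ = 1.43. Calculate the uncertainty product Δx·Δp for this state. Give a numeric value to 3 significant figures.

Δx = √(⟨x²⟩−⟨x⟩²), Δp = √(⟨p²⟩−⟨p⟩²).
On 0 ≤ x ≤ L (j ≠ l): ∫sin²(jπx/L) dx = L/2, ∫sin(jπx/L)·sin(lπx/L) dx = 0; diagonal moments ∫x·sin²(jπx/L) dx = L²/4, ∫x²·sin²(jπx/L) dx = L³·(1/6 − 1/(4j²π²)); cross terms ∫x·sin(jπx/L)·sin(lπx/L) dx = 0 for j + l even and −4jlL²/(π²(j² − l²)²) for j + l odd, ∫x²·sin(jπx/L)·sin(lπx/L) dx = (−1)^(j+l)·4jlL³/(π²(j² − l²)²); higher powers the same way via product-to-sum and parts. d²/dx² sin(jπx/L) = −(jπ/L)²·sin(jπx/L); on 0 ≤ x ≤ L, ∫sin²(jπx/L) dx = L/2 and ∫sin(jπx/L)·sin(lπx/L) dx = 0 for j ≠ l, so only diagonal terms survive in ∫|φ|² and ∫φ·φ″; ∫φ·φ′ dx = [φ²/2] between the walls = 0.
Normalization: ∫|φ|² dx = 8.7557.
⟨x⟩ = 1.8644, ⟨x²⟩ = 3.8565 ⇒ Δx = 0.61681.
⟨p⟩ = 0.0000, ⟨p²⟩ = 37.388 ⇒ Δp = 6.1146.
Δx·Δp = 3.7715.

3.77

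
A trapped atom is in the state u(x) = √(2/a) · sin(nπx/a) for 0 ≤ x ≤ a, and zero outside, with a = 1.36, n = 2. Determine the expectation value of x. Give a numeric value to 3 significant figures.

0.680

⟨x⟩ = ∫ x·|u|² dx (integrals over the domain).
With sin²θ = (1 − cos2θ)/2 on 0 ≤ x ≤ a: ∫sin²(nπx/a) dx = a/2, ∫x·sin²(nπx/a) dx = a²/4, ∫x²·sin²(nπx/a) dx = a³·(1/6 − 1/(4n²π²)); higher powers xᵏ the same way, integrating xᵏ·cos(2nπx/a) by parts.
⟨x⟩ = 0.68000.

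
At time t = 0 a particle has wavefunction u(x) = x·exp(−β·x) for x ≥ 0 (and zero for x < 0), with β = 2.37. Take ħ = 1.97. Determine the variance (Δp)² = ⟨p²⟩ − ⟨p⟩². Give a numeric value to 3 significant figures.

Compute ⟨p⟩ and ⟨p²⟩ separately; (Δp)² = ⟨p²⟩ − ⟨p⟩².
Differentiate x·exp(−β·x) with the product rule; every integrand then reduces to terms xʲ·e^(−2βx) on [0, ∞), with ∫₀^∞ xʲ·e^(−2βx) dx = j!/(2β)^(j+1).
Normalization: ∫|u|² dx = 0.018780.
⟨p⟩ = 0.0000 and ⟨p²⟩ = 21.799.
(Δp)² = 21.799 − (0.0000)² = 21.799.

21.8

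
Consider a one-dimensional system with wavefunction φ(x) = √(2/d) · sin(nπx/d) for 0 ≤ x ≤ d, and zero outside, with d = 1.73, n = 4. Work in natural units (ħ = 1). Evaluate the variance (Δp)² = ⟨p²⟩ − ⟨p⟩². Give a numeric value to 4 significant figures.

52.76

Compute ⟨p⟩ and ⟨p²⟩ separately; (Δp)² = ⟨p²⟩ − ⟨p⟩².
d/dx sin(nπx/d) = (nπ/d)·cos(nπx/d) and d²/dx² sin(nπx/d) = −(nπ/d)²·sin(nπx/d); on 0 ≤ x ≤ d, ∫sin²(nπx/d) dx = d/2 and ∫sin(nπx/d)·cos(nπx/d) dx = 0.
⟨p⟩ = 0.0000 and ⟨p²⟩ = 52.763.
(Δp)² = 52.763 − (0.0000)² = 52.763.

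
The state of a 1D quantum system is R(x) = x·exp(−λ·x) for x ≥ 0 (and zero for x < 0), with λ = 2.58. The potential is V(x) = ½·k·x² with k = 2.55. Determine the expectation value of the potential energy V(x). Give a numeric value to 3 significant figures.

⟨V⟩ = ∫ V(x)·|R|² dx / ∫|R|² dx.
Every integrand reduces to terms xʲ·e^(−2λx) on [0, ∞); use ∫₀^∞ xʲ·e^(−2λx) dx = j!/(2λ)^(j+1).
State is unnormalized: ∫|R|² dx = 0.014557, and ∫R*·V(x)·R dx = 0.0083651, so ⟨V⟩ = 0.0083651 / 0.014557.
⟨V⟩ = 0.57463.

0.575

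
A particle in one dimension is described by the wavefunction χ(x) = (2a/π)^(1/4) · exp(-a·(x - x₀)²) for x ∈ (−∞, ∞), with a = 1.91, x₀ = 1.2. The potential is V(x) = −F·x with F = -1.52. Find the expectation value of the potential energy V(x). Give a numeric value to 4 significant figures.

1.824

⟨V⟩ = ∫ V(x)·|χ|² dx.
Gaussian moments (u = x − x₀): ∫u^(2j)·e^(−2au²) du = (2j−1)!!/(4a)^j · √(π/(2a)), odd powers integrate to 0; here √(π/(2a)) = 0.90687.
⟨V⟩ = 1.8240.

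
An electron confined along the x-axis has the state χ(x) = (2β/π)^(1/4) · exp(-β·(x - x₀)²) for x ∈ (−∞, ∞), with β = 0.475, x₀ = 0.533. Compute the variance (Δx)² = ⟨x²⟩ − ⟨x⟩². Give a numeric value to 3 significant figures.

Compute ⟨x⟩ and ⟨x²⟩ separately, then (Δx)² = ⟨x²⟩ − ⟨x⟩².
Gaussian moments (u = x − x₀): ∫u^(2j)·e^(−2βu²) du = (2j−1)!!/(4β)^j · √(π/(2β)), odd powers integrate to 0; here √(π/(2β)) = 1.8185.
⟨x⟩ = 0.53300 and ⟨x²⟩ = 0.81040.
(Δx)² = 0.81040 − (0.53300)² = 0.52632.

0.526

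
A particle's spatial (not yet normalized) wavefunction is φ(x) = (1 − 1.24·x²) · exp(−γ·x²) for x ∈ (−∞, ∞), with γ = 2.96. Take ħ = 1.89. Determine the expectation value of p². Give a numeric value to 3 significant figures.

p² φ = −ħ² d²φ/dx²; ⟨p²⟩ = −ħ² ∫ φ*·φ'' dx / ∫|φ|² dx.
Expand each integrand as polynomial × e^(−2γx²) and use ∫x^(2j)·e^(−2γx²) dx = (2j−1)!!/(4γ)^j · √(π/(2γ)), odd powers → 0; here √(π/(2γ)) = 0.72847. Differentiate with the product rule, d/dx e^(−γx²) = −2γx·e^(−γx²).
State is unnormalized: ∫|φ|² dx = 0.59986, and ∫φ*·(−ħ² φ'') dx = 9.9072, so ⟨p²⟩ = 9.9072 / 0.59986.
⟨p²⟩ = 16.516.

16.5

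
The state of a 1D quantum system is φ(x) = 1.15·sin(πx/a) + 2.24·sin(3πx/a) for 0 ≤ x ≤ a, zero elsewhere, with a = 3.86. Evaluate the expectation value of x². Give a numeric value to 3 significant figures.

⟨x²⟩ = ∫ x²·|φ|² dx / ∫|φ|² dx (integrals over the domain).
On 0 ≤ x ≤ a (j ≠ l): ∫sin²(jπx/a) dx = a/2, ∫sin(jπx/a)·sin(lπx/a) dx = 0; diagonal moments ∫x·sin²(jπx/a) dx = a²/4, ∫x²·sin²(jπx/a) dx = a³·(1/6 − 1/(4j²π²)); cross terms ∫x·sin(jπx/a)·sin(lπx/a) dx = 0 for j + l even and −4jla²/(π²(j² − l²)²) for j + l odd, ∫x²·sin(jπx/a)·sin(lπx/a) dx = (−1)^(j+l)·4jla³/(π²(j² − l²)²); higher powers the same way via product-to-sum and parts.
State is unnormalized: ∫|φ|² dx = 12.236, and ∫φ*·x²·φ dx = 63.663, so ⟨x²⟩ = 63.663 / 12.236.
⟨x²⟩ = 5.2027.

5.20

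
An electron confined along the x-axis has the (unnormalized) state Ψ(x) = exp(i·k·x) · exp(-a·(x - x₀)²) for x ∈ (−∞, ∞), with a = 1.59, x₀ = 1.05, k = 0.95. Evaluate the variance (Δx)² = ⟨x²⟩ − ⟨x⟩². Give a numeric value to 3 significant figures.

0.157

Compute ⟨x⟩ and ⟨x²⟩ separately, then (Δx)² = ⟨x²⟩ − ⟨x⟩².
Gaussian moments (u = x − x₀): ∫u^(2j)·e^(−2au²) du = (2j−1)!!/(4a)^j · √(π/(2a)), odd powers integrate to 0; here √(π/(2a)) = 0.99394.
Normalization: ∫|Ψ|² dx = 0.99394.
⟨x⟩ = 1.0500 and ⟨x²⟩ = 1.2597.
(Δx)² = 1.2597 − (1.0500)² = 0.15723.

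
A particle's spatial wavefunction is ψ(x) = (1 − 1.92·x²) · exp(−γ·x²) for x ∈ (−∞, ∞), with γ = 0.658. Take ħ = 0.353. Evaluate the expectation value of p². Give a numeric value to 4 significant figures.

0.4458

p² ψ = −ħ² d²ψ/dx²; ⟨p²⟩ = −ħ² ∫ ψ*·ψ'' dx / ∫|ψ|² dx.
Expand each integrand as polynomial × e^(−2γx²) and use ∫x^(2j)·e^(−2γx²) dx = (2j−1)!!/(4γ)^j · √(π/(2γ)), odd powers → 0; here √(π/(2γ)) = 1.5451. Differentiate with the product rule, d/dx e^(−γx²) = −2γx·e^(−γx²).
State is unnormalized: ∫|ψ|² dx = 1.7575, and ∫ψ*·(−ħ² ψ'') dx = 0.78341, so ⟨p²⟩ = 0.78341 / 1.7575.
⟨p²⟩ = 0.44576.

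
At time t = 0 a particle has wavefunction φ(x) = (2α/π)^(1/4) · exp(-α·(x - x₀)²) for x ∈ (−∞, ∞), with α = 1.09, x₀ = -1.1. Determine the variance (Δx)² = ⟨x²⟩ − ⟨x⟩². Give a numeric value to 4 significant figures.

0.2294

Compute ⟨x⟩ and ⟨x²⟩ separately, then (Δx)² = ⟨x²⟩ − ⟨x⟩².
Gaussian moments (u = x − x₀): ∫u^(2j)·e^(−2αu²) du = (2j−1)!!/(4α)^j · √(π/(2α)), odd powers integrate to 0; here √(π/(2α)) = 1.2005.
⟨x⟩ = -1.1000 and ⟨x²⟩ = 1.4394.
(Δx)² = 1.4394 − (-1.1000)² = 0.22936.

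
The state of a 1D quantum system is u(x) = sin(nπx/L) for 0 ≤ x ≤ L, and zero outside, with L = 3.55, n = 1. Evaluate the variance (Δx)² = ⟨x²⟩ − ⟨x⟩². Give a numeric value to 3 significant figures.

0.412

Compute ⟨x⟩ and ⟨x²⟩ separately, then (Δx)² = ⟨x²⟩ − ⟨x⟩².
With sin²θ = (1 − cos2θ)/2 on 0 ≤ x ≤ L: ∫sin²(nπx/L) dx = L/2, ∫x·sin²(nπx/L) dx = L²/4, ∫x²·sin²(nπx/L) dx = L³·(1/6 − 1/(4n²π²)); higher powers xᵏ the same way, integrating xᵏ·cos(2nπx/L) by parts.
Normalization: ∫|u|² dx = 1.7750.
⟨x⟩ = 1.7750 and ⟨x²⟩ = 3.5624.
(Δx)² = 3.5624 − (1.7750)² = 0.41176.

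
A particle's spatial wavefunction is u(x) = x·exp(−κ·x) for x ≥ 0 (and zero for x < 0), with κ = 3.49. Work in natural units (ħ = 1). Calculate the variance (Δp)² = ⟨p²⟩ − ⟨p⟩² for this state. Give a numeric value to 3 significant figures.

Compute ⟨p⟩ and ⟨p²⟩ separately; (Δp)² = ⟨p²⟩ − ⟨p⟩².
Differentiate x·exp(−κ·x) with the product rule; every integrand then reduces to terms xʲ·e^(−2κx) on [0, ∞), with ∫₀^∞ xʲ·e^(−2κx) dx = j!/(2κ)^(j+1).
Normalization: ∫|u|² dx = 0.0058812.
⟨p⟩ = 0.0000 and ⟨p²⟩ = 12.180.
(Δp)² = 12.180 − (0.0000)² = 12.180.

12.2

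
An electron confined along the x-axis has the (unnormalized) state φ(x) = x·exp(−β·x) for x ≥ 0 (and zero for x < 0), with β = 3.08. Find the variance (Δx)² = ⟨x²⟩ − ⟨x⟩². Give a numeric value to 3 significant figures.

Compute ⟨x⟩ and ⟨x²⟩ separately, then (Δx)² = ⟨x²⟩ − ⟨x⟩².
Every integrand reduces to terms xʲ·e^(−2βx) on [0, ∞); use ∫₀^∞ xʲ·e^(−2βx) dx = j!/(2β)^(j+1).
Normalization: ∫|φ|² dx = 0.0085563.
⟨x⟩ = 0.48701 and ⟨x²⟩ = 0.31624.
(Δx)² = 0.31624 − (0.48701)² = 0.079061.

0.0791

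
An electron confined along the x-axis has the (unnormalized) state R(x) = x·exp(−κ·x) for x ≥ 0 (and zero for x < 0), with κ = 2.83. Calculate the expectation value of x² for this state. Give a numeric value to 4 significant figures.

0.3746

⟨x²⟩ = ∫ x²·|R|² dx / ∫|R|² dx (integrals over the domain).
Every integrand reduces to terms xʲ·e^(−2κx) on [0, ∞); use ∫₀^∞ xʲ·e^(−2κx) dx = j!/(2κ)^(j+1).
State is unnormalized: ∫|R|² dx = 0.011030, and ∫R*·x²·R dx = 0.0041317, so ⟨x²⟩ = 0.0041317 / 0.011030.
⟨x²⟩ = 0.37458.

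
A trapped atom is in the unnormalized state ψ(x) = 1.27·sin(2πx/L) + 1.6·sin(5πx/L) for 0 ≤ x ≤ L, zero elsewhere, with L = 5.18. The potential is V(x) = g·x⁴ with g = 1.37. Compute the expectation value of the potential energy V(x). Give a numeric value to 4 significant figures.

⟨V⟩ = ∫ V(x)·|ψ|² dx / ∫|ψ|² dx.
On 0 ≤ x ≤ L (j ≠ l): ∫sin²(jπx/L) dx = L/2, ∫sin(jπx/L)·sin(lπx/L) dx = 0; diagonal moments ∫x·sin²(jπx/L) dx = L²/4, ∫x²·sin²(jπx/L) dx = L³·(1/6 − 1/(4j²π²)); cross terms ∫x·sin(jπx/L)·sin(lπx/L) dx = 0 for j + l even and −4jlL²/(π²(j² − l²)²) for j + l odd, ∫x²·sin(jπx/L)·sin(lπx/L) dx = (−1)^(j+l)·4jlL³/(π²(j² − l²)²); higher powers the same way via product-to-sum and parts.
State is unnormalized: ∫|ψ|² dx = 10.808, and ∫ψ*·V(x)·ψ dx = 1654.2, so ⟨V⟩ = 1654.2 / 10.808.
⟨V⟩ = 153.06.

153.1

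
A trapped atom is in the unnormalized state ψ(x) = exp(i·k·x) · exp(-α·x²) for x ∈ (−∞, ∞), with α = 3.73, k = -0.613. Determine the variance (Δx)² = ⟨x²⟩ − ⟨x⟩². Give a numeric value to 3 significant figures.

0.0670

Compute ⟨x⟩ and ⟨x²⟩ separately, then (Δx)² = ⟨x²⟩ − ⟨x⟩².
Gaussian moments: ∫x^(2j)·e^(−2αx²) dx = (2j−1)!!/(4α)^j · √(π/(2α)), odd powers integrate to 0; here √(π/(2α)) = 0.64894.
Normalization: ∫|ψ|² dx = 0.64894.
⟨x⟩ = 0.0000 and ⟨x²⟩ = 0.067024.
(Δx)² = 0.067024 − (0.0000)² = 0.067024.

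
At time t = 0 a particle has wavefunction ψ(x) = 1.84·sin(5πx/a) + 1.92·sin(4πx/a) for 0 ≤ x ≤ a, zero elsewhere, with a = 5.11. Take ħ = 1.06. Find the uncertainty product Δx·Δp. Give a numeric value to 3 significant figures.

Δx = √(⟨x²⟩−⟨x⟩²), Δp = √(⟨p²⟩−⟨p⟩²).
On 0 ≤ x ≤ a (j ≠ l): ∫sin²(jπx/a) dx = a/2, ∫sin(jπx/a)·sin(lπx/a) dx = 0; diagonal moments ∫x·sin²(jπx/a) dx = a²/4, ∫x²·sin²(jπx/a) dx = a³·(1/6 − 1/(4j²π²)); cross terms ∫x·sin(jπx/a)·sin(lπx/a) dx = 0 for j + l even and −4jla²/(π²(j² − l²)²) for j + l odd, ∫x²·sin(jπx/a)·sin(lπx/a) dx = (−1)^(j+l)·4jla³/(π²(j² − l²)²); higher powers the same way via product-to-sum and parts. d²/dx² sin(jπx/a) = −(jπ/a)²·sin(jπx/a); on 0 ≤ x ≤ a, ∫sin²(jπx/a) dx = a/2 and ∫sin(jπx/a)·sin(lπx/a) dx = 0 for j ≠ l, so only diagonal terms survive in ∫|ψ|² and ∫ψ·ψ″; ∫ψ·ψ′ dx = [ψ²/2] between the walls = 0.
Normalization: ∫|ψ|² dx = 18.069.
⟨x⟩ = 1.5332, ⟨x²⟩ = 3.4142 ⇒ Δx = 1.0313.
⟨p⟩ = 0.0000, ⟨p²⟩ = 8.6248 ⇒ Δp = 2.9368.
Δx·Δp = 3.0286.

3.03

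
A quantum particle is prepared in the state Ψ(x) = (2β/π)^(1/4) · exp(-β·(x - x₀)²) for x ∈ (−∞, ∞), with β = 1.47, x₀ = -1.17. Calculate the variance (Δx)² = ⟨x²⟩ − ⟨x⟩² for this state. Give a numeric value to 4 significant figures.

Compute ⟨x⟩ and ⟨x²⟩ separately, then (Δx)² = ⟨x²⟩ − ⟨x⟩².
Gaussian moments (u = x − x₀): ∫u^(2j)·e^(−2βu²) du = (2j−1)!!/(4β)^j · √(π/(2β)), odd powers integrate to 0; here √(π/(2β)) = 1.0337.
⟨x⟩ = -1.1700 and ⟨x²⟩ = 1.5390.
(Δx)² = 1.5390 − (-1.1700)² = 0.17007.

0.1701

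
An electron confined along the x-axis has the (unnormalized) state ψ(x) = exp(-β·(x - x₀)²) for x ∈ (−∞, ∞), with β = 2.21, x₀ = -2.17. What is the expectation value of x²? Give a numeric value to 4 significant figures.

4.822

⟨x²⟩ = ∫ x²·|ψ|² dx / ∫|ψ|² dx (integrals over the domain).
Gaussian moments (u = x − x₀): ∫u^(2j)·e^(−2βu²) du = (2j−1)!!/(4β)^j · √(π/(2β)), odd powers integrate to 0; here √(π/(2β)) = 0.84307.
State is unnormalized: ∫|ψ|² dx = 0.84307, and ∫ψ*·x²·ψ dx = 4.0653, so ⟨x²⟩ = 4.0653 / 0.84307.
⟨x²⟩ = 4.8220.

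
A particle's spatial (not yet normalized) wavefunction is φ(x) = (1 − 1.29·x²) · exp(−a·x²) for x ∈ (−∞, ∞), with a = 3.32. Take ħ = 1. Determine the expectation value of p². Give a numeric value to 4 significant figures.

5.017

p² φ = −ħ² d²φ/dx²; ⟨p²⟩ = −ħ² ∫ φ*·φ'' dx / ∫|φ|² dx.
Expand each integrand as polynomial × e^(−2ax²) and use ∫x^(2j)·e^(−2ax²) dx = (2j−1)!!/(4a)^j · √(π/(2a)), odd powers → 0; here √(π/(2a)) = 0.68785. Differentiate with the product rule, d/dx e^(−ax²) = −2ax·e^(−ax²).
State is unnormalized: ∫|φ|² dx = 0.57368, and ∫φ*·(−ħ² φ'') dx = 2.8781, so ⟨p²⟩ = 2.8781 / 0.57368.
⟨p²⟩ = 5.0170.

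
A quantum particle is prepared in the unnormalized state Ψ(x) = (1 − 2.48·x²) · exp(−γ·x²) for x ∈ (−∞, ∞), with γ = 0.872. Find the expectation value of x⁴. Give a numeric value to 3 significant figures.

2.61

⟨x⁴⟩ = ∫ x⁴·|Ψ|² dx / ∫|Ψ|² dx (integrals over the domain).
Expand each integrand as polynomial × e^(−2γx²) and use ∫x^(2j)·e^(−2γx²) dx = (2j−1)!!/(4γ)^j · √(π/(2γ)), odd powers → 0; here √(π/(2γ)) = 1.3422.
State is unnormalized: ∫|Ψ|² dx = 1.4691, and ∫Ψ*·x⁴·Ψ dx = 3.8337, so ⟨x⁴⟩ = 3.8337 / 1.4691.
⟨x⁴⟩ = 2.6095.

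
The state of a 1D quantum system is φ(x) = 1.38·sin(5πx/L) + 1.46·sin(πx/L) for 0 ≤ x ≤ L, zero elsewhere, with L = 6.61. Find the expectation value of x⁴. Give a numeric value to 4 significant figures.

316.9

⟨x⁴⟩ = ∫ x⁴·|φ|² dx / ∫|φ|² dx (integrals over the domain).
On 0 ≤ x ≤ L (j ≠ l): ∫sin²(jπx/L) dx = L/2, ∫sin(jπx/L)·sin(lπx/L) dx = 0; diagonal moments ∫x·sin²(jπx/L) dx = L²/4, ∫x²·sin²(jπx/L) dx = L³·(1/6 − 1/(4j²π²)); cross terms ∫x·sin(jπx/L)·sin(lπx/L) dx = 0 for j + l even and −4jlL²/(π²(j² − l²)²) for j + l odd, ∫x²·sin(jπx/L)·sin(lπx/L) dx = (−1)^(j+l)·4jlL³/(π²(j² − l²)²); higher powers the same way via product-to-sum and parts.
State is unnormalized: ∫|φ|² dx = 13.339, and ∫φ*·x⁴·φ dx = 4227.0, so ⟨x⁴⟩ = 4227.0 / 13.339.
⟨x⁴⟩ = 316.89.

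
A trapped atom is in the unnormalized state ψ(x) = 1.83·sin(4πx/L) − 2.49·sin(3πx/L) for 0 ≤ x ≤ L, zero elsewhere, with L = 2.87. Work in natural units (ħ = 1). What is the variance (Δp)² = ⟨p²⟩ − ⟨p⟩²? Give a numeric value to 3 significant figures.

13.7

Compute ⟨p⟩ and ⟨p²⟩ separately; (Δp)² = ⟨p²⟩ − ⟨p⟩².
d²/dx² sin(jπx/L) = −(jπ/L)²·sin(jπx/L); on 0 ≤ x ≤ L, ∫sin²(jπx/L) dx = L/2 and ∫sin(jπx/L)·sin(lπx/L) dx = 0 for j ≠ l, so only diagonal terms survive in ∫|ψ|² and ∫ψ·ψ″; ∫ψ·ψ′ dx = [ψ²/2] between the walls = 0.
Normalization: ∫|ψ|² dx = 13.703.
⟨p⟩ = 0.0000 and ⟨p²⟩ = 13.726.
(Δp)² = 13.726 − (0.0000)² = 13.726.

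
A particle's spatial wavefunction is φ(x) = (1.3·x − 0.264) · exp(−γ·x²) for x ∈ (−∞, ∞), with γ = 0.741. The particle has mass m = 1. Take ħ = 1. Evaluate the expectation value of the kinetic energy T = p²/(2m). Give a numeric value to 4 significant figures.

1.031

T = −(ħ²/2m) d²/dx², so ⟨T⟩ = −(ħ²/2m) ∫ φ*·φ'' dx / ∫|φ|² dx; with m = 1.
Expand each integrand as polynomial × e^(−2γx²) and use ∫x^(2j)·e^(−2γx²) dx = (2j−1)!!/(4γ)^j · √(π/(2γ)), odd powers → 0; here √(π/(2γ)) = 1.4560. Differentiate with the product rule, d/dx e^(−γx²) = −2γx·e^(−γx²).
State is unnormalized: ∫|φ|² dx = 0.93163, and ∫φ*·(−ħ²/2m · φ'') dx = 0.96031, so ⟨T⟩ = 0.96031 / 0.93163.
⟨T⟩ = 1.0308.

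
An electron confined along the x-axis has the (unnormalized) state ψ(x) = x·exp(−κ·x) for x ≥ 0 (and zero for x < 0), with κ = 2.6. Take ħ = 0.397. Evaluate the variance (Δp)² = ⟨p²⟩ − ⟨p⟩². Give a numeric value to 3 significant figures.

1.07

Compute ⟨p⟩ and ⟨p²⟩ separately; (Δp)² = ⟨p²⟩ − ⟨p⟩².
Differentiate x·exp(−κ·x) with the product rule; every integrand then reduces to terms xʲ·e^(−2κx) on [0, ∞), with ∫₀^∞ xʲ·e^(−2κx) dx = j!/(2κ)^(j+1).
Normalization: ∫|ψ|² dx = 0.014224.
⟨p⟩ = 0.0000 and ⟨p²⟩ = 1.0654.
(Δp)² = 1.0654 − (0.0000)² = 1.0654.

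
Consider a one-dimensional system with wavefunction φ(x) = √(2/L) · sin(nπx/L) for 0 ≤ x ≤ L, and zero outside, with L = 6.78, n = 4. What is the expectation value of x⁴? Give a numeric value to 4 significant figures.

409.4

⟨x⁴⟩ = ∫ x⁴·|φ|² dx (integrals over the domain).
With sin²θ = (1 − cos2θ)/2 on 0 ≤ x ≤ L: ∫sin²(nπx/L) dx = L/2, ∫x·sin²(nπx/L) dx = L²/4, ∫x²·sin²(nπx/L) dx = L³·(1/6 − 1/(4n²π²)); higher powers xᵏ the same way, integrating xᵏ·cos(2nπx/L) by parts.
⟨x⁴⟩ = 409.36.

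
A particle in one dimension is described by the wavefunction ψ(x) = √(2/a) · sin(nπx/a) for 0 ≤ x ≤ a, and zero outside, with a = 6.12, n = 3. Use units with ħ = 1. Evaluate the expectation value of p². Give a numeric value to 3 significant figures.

p² ψ = −ħ² d²ψ/dx²; ⟨p²⟩ = −ħ² ∫ ψ*·ψ'' dx.
d/dx sin(nπx/a) = (nπ/a)·cos(nπx/a) and d²/dx² sin(nπx/a) = −(nπ/a)²·sin(nπx/a); on 0 ≤ x ≤ a, ∫sin²(nπx/a) dx = a/2 and ∫sin(nπx/a)·cos(nπx/a) dx = 0.
⟨p²⟩ = 2.3716.

2.37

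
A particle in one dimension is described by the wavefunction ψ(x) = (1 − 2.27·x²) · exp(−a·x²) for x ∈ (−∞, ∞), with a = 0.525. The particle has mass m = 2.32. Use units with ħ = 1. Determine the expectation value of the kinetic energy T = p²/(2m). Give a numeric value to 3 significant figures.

0.548

T = −(ħ²/2m) d²/dx², so ⟨T⟩ = −(ħ²/2m) ∫ ψ*·ψ'' dx / ∫|ψ|² dx; with m = 2.32.
Expand each integrand as polynomial × e^(−2ax²) and use ∫x^(2j)·e^(−2ax²) dx = (2j−1)!!/(4a)^j · √(π/(2a)), odd powers → 0; here √(π/(2a)) = 1.7297. Differentiate with the product rule, d/dx e^(−ax²) = −2ax·e^(−ax²).
State is unnormalized: ∫|ψ|² dx = 4.0536, and ∫ψ*·(−ħ²/2m · ψ'') dx = 2.2196, so ⟨T⟩ = 2.2196 / 4.0536.
⟨T⟩ = 0.54757.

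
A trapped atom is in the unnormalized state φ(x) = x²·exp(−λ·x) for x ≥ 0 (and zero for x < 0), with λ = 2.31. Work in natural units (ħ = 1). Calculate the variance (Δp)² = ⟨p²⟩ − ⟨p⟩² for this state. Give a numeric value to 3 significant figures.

Compute ⟨p⟩ and ⟨p²⟩ separately; (Δp)² = ⟨p²⟩ − ⟨p⟩².
Differentiate x²·exp(−λ·x) with the product rule; every integrand then reduces to terms xʲ·e^(−2λx) on [0, ∞), with ∫₀^∞ xʲ·e^(−2λx) dx = j!/(2λ)^(j+1).
Normalization: ∫|φ|² dx = 0.011403.
⟨p⟩ = 0.0000 and ⟨p²⟩ = 1.7787.
(Δp)² = 1.7787 − (0.0000)² = 1.7787.

1.78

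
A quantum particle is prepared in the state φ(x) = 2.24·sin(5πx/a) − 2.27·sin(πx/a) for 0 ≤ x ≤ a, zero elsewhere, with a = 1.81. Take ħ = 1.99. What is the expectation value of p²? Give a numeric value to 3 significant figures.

153.

p² φ = −ħ² d²φ/dx²; ⟨p²⟩ = −ħ² ∫ φ*·φ'' dx / ∫|φ|² dx.
d²/dx² sin(jπx/a) = −(jπ/a)²·sin(jπx/a); on 0 ≤ x ≤ a, ∫sin²(jπx/a) dx = a/2 and ∫sin(jπx/a)·sin(lπx/a) dx = 0 for j ≠ l, so only diagonal terms survive in ∫|φ|² and ∫φ·φ″; ∫φ·φ′ dx = [φ²/2] between the walls = 0.
State is unnormalized: ∫|φ|² dx = 9.2043, and ∫φ*·(−ħ² φ'') dx = 1410.0, so ⟨p²⟩ = 1410.0 / 9.2043.
⟨p²⟩ = 153.19.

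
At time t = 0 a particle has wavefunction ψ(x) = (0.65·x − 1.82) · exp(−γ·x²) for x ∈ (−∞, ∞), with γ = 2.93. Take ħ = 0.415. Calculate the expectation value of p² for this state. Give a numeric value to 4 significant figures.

0.5155

p² ψ = −ħ² d²ψ/dx²; ⟨p²⟩ = −ħ² ∫ ψ*·ψ'' dx / ∫|ψ|² dx.
Expand each integrand as polynomial × e^(−2γx²) and use ∫x^(2j)·e^(−2γx²) dx = (2j−1)!!/(4γ)^j · √(π/(2γ)), odd powers → 0; here √(π/(2γ)) = 0.73219. Differentiate with the product rule, d/dx e^(−γx²) = −2γx·e^(−γx²).
State is unnormalized: ∫|ψ|² dx = 2.4517, and ∫ψ*·(−ħ² ψ'') dx = 1.2638, so ⟨p²⟩ = 1.2638 / 2.4517.
⟨p²⟩ = 0.51548.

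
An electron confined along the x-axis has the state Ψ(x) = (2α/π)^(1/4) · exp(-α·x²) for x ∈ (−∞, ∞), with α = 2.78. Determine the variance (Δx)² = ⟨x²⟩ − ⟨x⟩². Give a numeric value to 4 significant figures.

0.08993

Compute ⟨x⟩ and ⟨x²⟩ separately, then (Δx)² = ⟨x²⟩ − ⟨x⟩².
Gaussian moments: ∫x^(2j)·e^(−2αx²) dx = (2j−1)!!/(4α)^j · √(π/(2α)), odd powers integrate to 0; here √(π/(2α)) = 0.75169.
⟨x⟩ = 0.0000 and ⟨x²⟩ = 0.089928.
(Δx)² = 0.089928 − (0.0000)² = 0.089928.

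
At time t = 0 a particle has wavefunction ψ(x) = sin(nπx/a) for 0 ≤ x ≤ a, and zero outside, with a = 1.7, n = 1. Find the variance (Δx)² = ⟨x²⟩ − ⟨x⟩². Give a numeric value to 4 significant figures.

0.09442

Compute ⟨x⟩ and ⟨x²⟩ separately, then (Δx)² = ⟨x²⟩ − ⟨x⟩².
With sin²θ = (1 − cos2θ)/2 on 0 ≤ x ≤ a: ∫sin²(nπx/a) dx = a/2, ∫x·sin²(nπx/a) dx = a²/4, ∫x²·sin²(nπx/a) dx = a³·(1/6 − 1/(4n²π²)); higher powers xᵏ the same way, integrating xᵏ·cos(2nπx/a) by parts.
Normalization: ∫|ψ|² dx = 0.85000.
⟨x⟩ = 0.85000 and ⟨x²⟩ = 0.81692.
(Δx)² = 0.81692 − (0.85000)² = 0.094424.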